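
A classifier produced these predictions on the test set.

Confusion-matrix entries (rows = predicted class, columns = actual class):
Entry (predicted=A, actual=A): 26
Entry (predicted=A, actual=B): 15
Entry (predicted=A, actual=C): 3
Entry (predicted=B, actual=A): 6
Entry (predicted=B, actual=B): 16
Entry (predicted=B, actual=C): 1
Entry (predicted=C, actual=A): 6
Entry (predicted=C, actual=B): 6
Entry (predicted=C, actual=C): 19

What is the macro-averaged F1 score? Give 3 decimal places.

0.624

Per-class F1 score (2·TP/(2·TP+FP+FN)):
  A: TP=26, FP=15+3=18, FN=6+6=12 → 52/82 = 0.6341
  B: TP=16, FP=6+1=7, FN=15+6=21 → 32/60 = 0.5333
  C: TP=19, FP=6+6=12, FN=3+1=4 → 38/54 = 0.7037
Macro-F1 score = mean = (0.6341 + 0.5333 + 0.7037) / 3 = 0.624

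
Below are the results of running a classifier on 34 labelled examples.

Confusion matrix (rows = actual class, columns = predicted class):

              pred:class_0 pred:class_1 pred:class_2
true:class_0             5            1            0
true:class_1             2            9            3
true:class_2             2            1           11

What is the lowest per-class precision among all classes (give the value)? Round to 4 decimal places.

0.5556

Per-class precision (TP/(TP+FP)):
  class_0: TP=5, FP=2+2=4 → 5/9 = 0.55556
  class_1: TP=9, FP=1+1=2 → 9/11 = 0.81818
  class_2: TP=11, FP=0+3=3 → 11/14 = 0.78571
Lowest is class 'class_0' with precision = 0.5556.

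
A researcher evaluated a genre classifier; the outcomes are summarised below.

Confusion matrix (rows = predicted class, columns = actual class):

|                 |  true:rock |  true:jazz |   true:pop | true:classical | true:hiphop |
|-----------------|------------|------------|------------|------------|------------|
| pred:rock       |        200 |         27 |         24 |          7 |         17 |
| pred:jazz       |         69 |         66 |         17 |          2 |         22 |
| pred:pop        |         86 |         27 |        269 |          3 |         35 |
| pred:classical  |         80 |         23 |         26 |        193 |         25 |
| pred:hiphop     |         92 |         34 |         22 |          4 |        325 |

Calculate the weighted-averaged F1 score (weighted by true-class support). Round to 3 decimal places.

Per-class F1 score (2·TP/(2·TP+FP+FN)):
  rock: TP=200, FP=27+24+7+17=75, FN=69+86+80+92=327 → 400/802 = 0.4988
  jazz: TP=66, FP=69+17+2+22=110, FN=27+27+23+34=111 → 132/353 = 0.3739
  pop: TP=269, FP=86+27+3+35=151, FN=24+17+26+22=89 → 538/778 = 0.6915
  classical: TP=193, FP=80+23+26+25=154, FN=7+2+3+4=16 → 386/556 = 0.6942
  hiphop: TP=325, FP=92+34+22+4=152, FN=17+22+35+25=99 → 650/901 = 0.7214
Weighted-F1 score = Σ (supportᵢ/N)·F1 scoreᵢ with N=1695: (527/1695)·0.4988 + (177/1695)·0.3739 + (358/1695)·0.6915 + (209/1695)·0.6942 + (424/1695)·0.7214 = 0.606

0.606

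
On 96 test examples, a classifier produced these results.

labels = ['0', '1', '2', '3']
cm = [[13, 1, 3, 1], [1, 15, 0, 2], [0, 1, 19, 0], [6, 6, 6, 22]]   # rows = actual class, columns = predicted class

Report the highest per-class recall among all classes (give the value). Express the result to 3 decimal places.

Per-class recall (TP/(TP+FN)):
  0: TP=13, FN=1+3+1=5 → 13/18 = 0.7222
  1: TP=15, FN=1+0+2=3 → 15/18 = 0.8333
  2: TP=19, FN=0+1+0=1 → 19/20 = 0.9500
  3: TP=22, FN=6+6+6=18 → 22/40 = 0.5500
Highest is class '2' with recall = 0.950.

0.950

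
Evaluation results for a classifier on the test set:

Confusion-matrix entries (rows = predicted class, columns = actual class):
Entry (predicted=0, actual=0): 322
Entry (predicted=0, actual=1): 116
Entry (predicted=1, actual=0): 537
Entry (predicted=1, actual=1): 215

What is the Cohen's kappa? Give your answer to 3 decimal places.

Observed agreement pₒ = trace/N = 537/1190 = 0.4513
Expected agreement pₑ = Σ (rowᵢ·colᵢ)/N² = (859·438 + 331·752)/1190² = 0.4415
κ = (pₒ − pₑ)/(1 − pₑ) = (0.4513 − 0.4415)/(1 − 0.4415) = 0.018

0.018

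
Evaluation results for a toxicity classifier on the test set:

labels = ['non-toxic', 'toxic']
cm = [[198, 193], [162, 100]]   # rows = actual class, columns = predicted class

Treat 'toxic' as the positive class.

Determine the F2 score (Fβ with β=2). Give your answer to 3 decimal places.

Fβ = (1+β²)·TP / ((1+β²)·TP + β²·FN + FP), with β²=4
= 5·100 / (5·100 + 4·162 + 193) = 0.373

0.373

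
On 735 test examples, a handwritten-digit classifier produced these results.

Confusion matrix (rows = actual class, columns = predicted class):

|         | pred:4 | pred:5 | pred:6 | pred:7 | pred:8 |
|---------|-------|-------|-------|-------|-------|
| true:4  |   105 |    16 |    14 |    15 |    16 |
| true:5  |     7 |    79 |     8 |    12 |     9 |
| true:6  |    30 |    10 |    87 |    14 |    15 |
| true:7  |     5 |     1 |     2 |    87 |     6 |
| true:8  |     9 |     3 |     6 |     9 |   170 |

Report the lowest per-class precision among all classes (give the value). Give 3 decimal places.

Per-class precision (TP/(TP+FP)):
  4: TP=105, FP=7+30+5+9=51 → 105/156 = 0.6731
  5: TP=79, FP=16+10+1+3=30 → 79/109 = 0.7248
  6: TP=87, FP=14+8+2+6=30 → 87/117 = 0.7436
  7: TP=87, FP=15+12+14+9=50 → 87/137 = 0.6350
  8: TP=170, FP=16+9+15+6=46 → 170/216 = 0.7870
Lowest is class '7' with precision = 0.635.

0.635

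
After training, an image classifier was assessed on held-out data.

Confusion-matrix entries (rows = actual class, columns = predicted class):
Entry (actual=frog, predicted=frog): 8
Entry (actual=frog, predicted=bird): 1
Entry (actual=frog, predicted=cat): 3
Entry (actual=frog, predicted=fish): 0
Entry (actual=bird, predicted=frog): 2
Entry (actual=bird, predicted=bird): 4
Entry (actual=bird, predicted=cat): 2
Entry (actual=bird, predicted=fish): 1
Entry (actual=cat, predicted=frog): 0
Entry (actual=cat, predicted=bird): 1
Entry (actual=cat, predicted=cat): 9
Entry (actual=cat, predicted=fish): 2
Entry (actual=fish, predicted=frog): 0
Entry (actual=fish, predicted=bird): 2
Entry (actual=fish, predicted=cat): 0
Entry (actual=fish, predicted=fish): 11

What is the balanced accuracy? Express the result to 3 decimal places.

0.677

Balanced accuracy = mean of per-class recall.
  frog: recall = 8/12 = 0.6667
  bird: recall = 4/9 = 0.4444
  cat: recall = 9/12 = 0.7500
  fish: recall = 11/13 = 0.8462
Mean = (0.6667 + 0.4444 + 0.7500 + 0.8462) / 4 = 0.677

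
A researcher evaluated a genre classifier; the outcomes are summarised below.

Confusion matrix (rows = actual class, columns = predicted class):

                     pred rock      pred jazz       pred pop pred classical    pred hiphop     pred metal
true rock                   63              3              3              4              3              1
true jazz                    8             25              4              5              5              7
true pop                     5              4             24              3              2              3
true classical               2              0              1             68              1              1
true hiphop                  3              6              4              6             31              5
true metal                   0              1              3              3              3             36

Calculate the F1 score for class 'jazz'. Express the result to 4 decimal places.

0.5376

One-vs-rest for 'jazz': TP = diagonal; FP = other classes predicted 'jazz'; FN = 'jazz' predicted as other.
F1 score = 2·TP/(2·TP+FP+FN).
jazz: TP=25, FP=3+4+0+6+1=14, FN=8+4+5+5+7=29 → 50/93 = 0.53763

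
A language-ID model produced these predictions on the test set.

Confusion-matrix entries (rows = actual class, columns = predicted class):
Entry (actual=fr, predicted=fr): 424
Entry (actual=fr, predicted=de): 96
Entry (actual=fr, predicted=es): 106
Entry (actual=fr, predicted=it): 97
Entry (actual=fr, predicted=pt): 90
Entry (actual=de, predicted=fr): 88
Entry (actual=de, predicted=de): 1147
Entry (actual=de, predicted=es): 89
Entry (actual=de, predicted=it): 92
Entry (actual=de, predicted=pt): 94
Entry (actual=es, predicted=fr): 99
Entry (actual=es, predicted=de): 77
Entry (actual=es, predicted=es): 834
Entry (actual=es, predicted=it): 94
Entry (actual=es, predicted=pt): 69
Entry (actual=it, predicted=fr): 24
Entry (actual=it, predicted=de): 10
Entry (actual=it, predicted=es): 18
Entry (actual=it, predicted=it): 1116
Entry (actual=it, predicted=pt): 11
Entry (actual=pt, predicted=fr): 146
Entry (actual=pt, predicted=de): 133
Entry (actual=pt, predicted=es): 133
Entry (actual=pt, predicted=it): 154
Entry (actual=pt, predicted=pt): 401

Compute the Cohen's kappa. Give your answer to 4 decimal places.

Observed agreement pₒ = trace/N = 3922/5642 = 0.69514
Expected agreement pₑ = Σ (rowᵢ·colᵢ)/N² = (813·781 + 1510·1463 + 1173·1180 + 1179·1553 + 967·665)/5642² = 0.21055
κ = (pₒ − pₑ)/(1 − pₑ) = (0.69514 − 0.21055)/(1 − 0.21055) = 0.6138

0.6138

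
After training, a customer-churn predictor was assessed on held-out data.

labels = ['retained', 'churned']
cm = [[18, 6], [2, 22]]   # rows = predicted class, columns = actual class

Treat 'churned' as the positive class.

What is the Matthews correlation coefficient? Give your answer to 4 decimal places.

MCC = (TP·TN − FP·FN) / √((TP+FP)(TP+FN)(TN+FP)(TN+FN))
Numerator = 22·18 − 2·6 = 384
Denominator = √(24·28·20·24) = √322560 = 567.9437
MCC = 384 / 567.9437 = 0.6761

0.6761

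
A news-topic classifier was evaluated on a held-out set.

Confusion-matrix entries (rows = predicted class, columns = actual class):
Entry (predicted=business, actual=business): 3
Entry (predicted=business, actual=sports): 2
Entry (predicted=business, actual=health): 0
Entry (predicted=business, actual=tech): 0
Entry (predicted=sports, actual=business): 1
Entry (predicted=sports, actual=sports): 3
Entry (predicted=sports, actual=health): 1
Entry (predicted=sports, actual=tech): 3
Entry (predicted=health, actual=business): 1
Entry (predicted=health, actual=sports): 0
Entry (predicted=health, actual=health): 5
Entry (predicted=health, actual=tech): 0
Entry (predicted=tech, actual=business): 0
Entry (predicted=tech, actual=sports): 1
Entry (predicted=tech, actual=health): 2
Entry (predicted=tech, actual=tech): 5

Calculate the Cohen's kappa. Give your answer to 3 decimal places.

0.454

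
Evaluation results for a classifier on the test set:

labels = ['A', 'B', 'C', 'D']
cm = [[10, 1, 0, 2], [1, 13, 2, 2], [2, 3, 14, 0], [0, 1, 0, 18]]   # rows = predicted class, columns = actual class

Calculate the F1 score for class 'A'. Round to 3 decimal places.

0.769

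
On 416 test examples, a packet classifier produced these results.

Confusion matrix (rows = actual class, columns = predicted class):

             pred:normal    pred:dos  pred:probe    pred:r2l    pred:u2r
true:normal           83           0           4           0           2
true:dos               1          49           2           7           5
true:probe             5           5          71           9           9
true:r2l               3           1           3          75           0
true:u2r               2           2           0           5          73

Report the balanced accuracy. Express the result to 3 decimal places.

Balanced accuracy = mean of per-class recall.
  normal: recall = 83/89 = 0.9326
  dos: recall = 49/64 = 0.7656
  probe: recall = 71/99 = 0.7172
  r2l: recall = 75/82 = 0.9146
  u2r: recall = 73/82 = 0.8902
Mean = (0.9326 + 0.7656 + 0.7172 + 0.9146 + 0.8902) / 5 = 0.844

0.844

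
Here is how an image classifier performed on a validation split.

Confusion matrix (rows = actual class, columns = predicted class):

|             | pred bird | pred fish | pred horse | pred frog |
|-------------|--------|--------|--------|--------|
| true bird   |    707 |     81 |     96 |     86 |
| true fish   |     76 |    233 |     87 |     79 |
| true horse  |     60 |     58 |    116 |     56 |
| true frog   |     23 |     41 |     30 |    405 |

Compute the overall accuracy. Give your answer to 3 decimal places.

Accuracy = trace / total = (707+233+116+405=1461) / 2234 = 1461/2234 = 0.654

0.654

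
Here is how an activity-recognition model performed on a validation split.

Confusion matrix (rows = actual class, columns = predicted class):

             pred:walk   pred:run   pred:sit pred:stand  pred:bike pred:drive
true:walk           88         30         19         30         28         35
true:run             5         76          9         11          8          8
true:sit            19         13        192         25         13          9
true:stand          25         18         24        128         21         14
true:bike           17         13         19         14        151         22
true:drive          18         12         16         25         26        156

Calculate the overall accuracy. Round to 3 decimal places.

0.592

Accuracy = trace / total = (88+76+192+128+151+156=791) / 1337 = 791/1337 = 0.592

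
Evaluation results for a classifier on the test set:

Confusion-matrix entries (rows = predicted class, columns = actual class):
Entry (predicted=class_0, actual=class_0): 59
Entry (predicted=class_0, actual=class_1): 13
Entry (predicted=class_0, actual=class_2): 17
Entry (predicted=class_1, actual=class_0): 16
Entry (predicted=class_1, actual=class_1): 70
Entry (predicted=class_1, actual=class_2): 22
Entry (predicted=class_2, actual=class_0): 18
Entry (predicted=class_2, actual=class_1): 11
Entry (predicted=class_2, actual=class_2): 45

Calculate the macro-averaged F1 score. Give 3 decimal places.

Per-class F1 score (2·TP/(2·TP+FP+FN)):
  class_0: TP=59, FP=13+17=30, FN=16+18=34 → 118/182 = 0.6484
  class_1: TP=70, FP=16+22=38, FN=13+11=24 → 140/202 = 0.6931
  class_2: TP=45, FP=18+11=29, FN=17+22=39 → 90/158 = 0.5696
Macro-F1 score = mean = (0.6484 + 0.6931 + 0.5696) / 3 = 0.637

0.637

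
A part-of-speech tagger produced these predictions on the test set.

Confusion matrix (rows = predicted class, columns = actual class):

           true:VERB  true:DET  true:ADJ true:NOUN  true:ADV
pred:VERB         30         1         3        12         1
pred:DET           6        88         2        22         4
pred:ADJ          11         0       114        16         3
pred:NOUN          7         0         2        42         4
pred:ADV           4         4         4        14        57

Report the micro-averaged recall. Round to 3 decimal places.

Micro-averaging pools counts across classes: ΣTP=331, ΣFP=120, ΣFN=120.
Micro-recall = TP/(TP+FN) on pooled counts = 0.734 (equals overall accuracy in single-label multiclass).

0.734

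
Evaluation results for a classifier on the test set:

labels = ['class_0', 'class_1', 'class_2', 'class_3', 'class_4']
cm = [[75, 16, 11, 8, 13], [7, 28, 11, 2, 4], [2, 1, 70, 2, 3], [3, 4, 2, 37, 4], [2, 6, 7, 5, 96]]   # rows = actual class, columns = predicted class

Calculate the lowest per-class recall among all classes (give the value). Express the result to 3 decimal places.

0.538

Per-class recall (TP/(TP+FN)):
  class_0: TP=75, FN=16+11+8+13=48 → 75/123 = 0.6098
  class_1: TP=28, FN=7+11+2+4=24 → 28/52 = 0.5385
  class_2: TP=70, FN=2+1+2+3=8 → 70/78 = 0.8974
  class_3: TP=37, FN=3+4+2+4=13 → 37/50 = 0.7400
  class_4: TP=96, FN=2+6+7+5=20 → 96/116 = 0.8276
Lowest is class 'class_1' with recall = 0.538.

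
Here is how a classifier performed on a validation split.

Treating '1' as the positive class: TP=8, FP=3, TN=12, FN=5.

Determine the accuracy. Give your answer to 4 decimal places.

0.7143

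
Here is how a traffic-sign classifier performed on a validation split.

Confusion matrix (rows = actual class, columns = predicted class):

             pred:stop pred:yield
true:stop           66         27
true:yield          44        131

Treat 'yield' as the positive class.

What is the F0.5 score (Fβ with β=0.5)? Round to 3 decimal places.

0.812

Fβ = (1+β²)·TP / ((1+β²)·TP + β²·FN + FP), with β²=1/4
= 1.25·131 / (1.25·131 + 0.25·44 + 27) = 0.812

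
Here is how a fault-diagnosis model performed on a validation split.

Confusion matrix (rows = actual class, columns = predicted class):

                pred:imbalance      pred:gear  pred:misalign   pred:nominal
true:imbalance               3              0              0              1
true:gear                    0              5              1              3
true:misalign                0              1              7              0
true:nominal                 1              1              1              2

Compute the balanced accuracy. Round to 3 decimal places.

0.645

Balanced accuracy = mean of per-class recall.
  imbalance: recall = 3/4 = 0.7500
  gear: recall = 5/9 = 0.5556
  misalign: recall = 7/8 = 0.8750
  nominal: recall = 2/5 = 0.4000
Mean = (0.7500 + 0.5556 + 0.8750 + 0.4000) / 4 = 0.645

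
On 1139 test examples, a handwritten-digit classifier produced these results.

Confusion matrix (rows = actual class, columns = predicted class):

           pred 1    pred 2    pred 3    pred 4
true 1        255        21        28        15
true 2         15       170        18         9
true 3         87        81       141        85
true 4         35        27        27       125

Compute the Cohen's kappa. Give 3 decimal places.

0.476

Observed agreement pₒ = trace/N = 691/1139 = 0.6067
Expected agreement pₑ = Σ (rowᵢ·colᵢ)/N² = (319·392 + 212·299 + 394·214 + 214·234)/1139² = 0.2488
κ = (pₒ − pₑ)/(1 − pₑ) = (0.6067 − 0.2488)/(1 − 0.2488) = 0.476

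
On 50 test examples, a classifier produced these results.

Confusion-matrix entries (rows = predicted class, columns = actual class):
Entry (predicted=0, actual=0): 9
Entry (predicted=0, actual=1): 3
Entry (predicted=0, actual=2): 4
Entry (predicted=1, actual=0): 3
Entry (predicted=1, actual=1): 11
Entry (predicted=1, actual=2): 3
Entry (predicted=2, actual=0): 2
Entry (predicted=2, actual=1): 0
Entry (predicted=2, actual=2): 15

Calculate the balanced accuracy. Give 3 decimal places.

Balanced accuracy = mean of per-class recall.
  0: recall = 9/14 = 0.6429
  1: recall = 11/14 = 0.7857
  2: recall = 15/22 = 0.6818
Mean = (0.6429 + 0.7857 + 0.6818) / 3 = 0.703

0.703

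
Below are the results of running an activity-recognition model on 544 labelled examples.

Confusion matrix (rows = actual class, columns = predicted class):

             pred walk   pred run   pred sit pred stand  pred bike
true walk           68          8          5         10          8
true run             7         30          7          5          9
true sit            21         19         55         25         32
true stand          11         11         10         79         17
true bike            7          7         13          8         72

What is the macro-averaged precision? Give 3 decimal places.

0.550

Per-class precision (TP/(TP+FP)):
  walk: TP=68, FP=7+21+11+7=46 → 68/114 = 0.5965
  run: TP=30, FP=8+19+11+7=45 → 30/75 = 0.4000
  sit: TP=55, FP=5+7+10+13=35 → 55/90 = 0.6111
  stand: TP=79, FP=10+5+25+8=48 → 79/127 = 0.6220
  bike: TP=72, FP=8+9+32+17=66 → 72/138 = 0.5217
Macro-precision = mean = (0.5965 + 0.4000 + 0.6111 + 0.6220 + 0.5217) / 5 = 0.550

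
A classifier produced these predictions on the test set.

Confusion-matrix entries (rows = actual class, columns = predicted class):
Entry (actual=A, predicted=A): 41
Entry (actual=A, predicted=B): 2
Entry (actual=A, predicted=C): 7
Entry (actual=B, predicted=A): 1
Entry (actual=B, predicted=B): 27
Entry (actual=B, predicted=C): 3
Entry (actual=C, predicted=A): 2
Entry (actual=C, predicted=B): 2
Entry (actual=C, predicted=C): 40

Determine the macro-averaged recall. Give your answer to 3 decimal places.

Per-class recall (TP/(TP+FN)):
  A: TP=41, FN=2+7=9 → 41/50 = 0.8200
  B: TP=27, FN=1+3=4 → 27/31 = 0.8710
  C: TP=40, FN=2+2=4 → 40/44 = 0.9091
Macro-recall = mean = (0.8200 + 0.8710 + 0.9091) / 3 = 0.867

0.867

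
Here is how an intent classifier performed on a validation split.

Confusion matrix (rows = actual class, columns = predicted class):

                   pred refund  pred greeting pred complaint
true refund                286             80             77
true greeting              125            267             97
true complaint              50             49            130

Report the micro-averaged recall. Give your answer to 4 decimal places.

0.5883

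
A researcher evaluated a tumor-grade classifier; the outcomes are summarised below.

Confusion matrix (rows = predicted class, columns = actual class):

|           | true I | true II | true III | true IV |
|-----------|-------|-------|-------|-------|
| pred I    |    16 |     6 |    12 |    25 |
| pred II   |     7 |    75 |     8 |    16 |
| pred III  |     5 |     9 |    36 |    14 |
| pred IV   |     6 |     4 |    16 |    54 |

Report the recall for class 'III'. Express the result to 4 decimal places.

0.5000

One-vs-rest for 'III': TP = diagonal; FP = other classes predicted 'III'; FN = 'III' predicted as other.
recall = TP/(TP+FN).
III: TP=36, FN=12+8+16=36 → 36/72 = 0.50000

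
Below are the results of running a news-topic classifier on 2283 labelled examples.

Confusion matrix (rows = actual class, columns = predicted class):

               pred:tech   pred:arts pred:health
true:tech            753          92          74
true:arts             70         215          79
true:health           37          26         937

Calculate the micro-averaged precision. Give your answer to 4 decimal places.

Micro-averaging pools counts across classes: ΣTP=1905, ΣFP=378, ΣFN=378.
Micro-precision = TP/(TP+FP) on pooled counts = 0.8344 (equals overall accuracy in single-label multiclass).

0.8344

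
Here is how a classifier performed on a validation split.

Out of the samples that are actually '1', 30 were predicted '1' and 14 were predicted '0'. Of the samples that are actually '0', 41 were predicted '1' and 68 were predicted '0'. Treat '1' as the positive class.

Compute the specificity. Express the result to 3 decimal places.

0.624

Specificity = TN/(TN+FP) = 68/(68+41) = 0.624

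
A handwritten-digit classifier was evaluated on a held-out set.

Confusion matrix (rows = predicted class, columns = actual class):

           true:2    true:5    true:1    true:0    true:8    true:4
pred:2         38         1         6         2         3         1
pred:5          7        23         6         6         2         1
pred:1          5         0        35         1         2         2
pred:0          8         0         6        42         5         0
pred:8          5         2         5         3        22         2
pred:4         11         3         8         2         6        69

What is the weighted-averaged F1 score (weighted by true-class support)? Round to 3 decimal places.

Per-class F1 score (2·TP/(2·TP+FP+FN)):
  2: TP=38, FP=1+6+2+3+1=13, FN=7+5+8+5+11=36 → 76/125 = 0.6080
  5: TP=23, FP=7+6+6+2+1=22, FN=1+0+0+2+3=6 → 46/74 = 0.6216
  1: TP=35, FP=5+0+1+2+2=10, FN=6+6+6+5+8=31 → 70/111 = 0.6306
  0: TP=42, FP=8+0+6+5+0=19, FN=2+6+1+3+2=14 → 84/117 = 0.7179
  8: TP=22, FP=5+2+5+3+2=17, FN=3+2+2+5+6=18 → 44/79 = 0.5570
  4: TP=69, FP=11+3+8+2+6=30, FN=1+1+2+0+2=6 → 138/174 = 0.7931
Weighted-F1 score = Σ (supportᵢ/N)·F1 scoreᵢ with N=340: (74/340)·0.6080 + (29/340)·0.6216 + (66/340)·0.6306 + (56/340)·0.7179 + (40/340)·0.5570 + (75/340)·0.7931 = 0.666

0.666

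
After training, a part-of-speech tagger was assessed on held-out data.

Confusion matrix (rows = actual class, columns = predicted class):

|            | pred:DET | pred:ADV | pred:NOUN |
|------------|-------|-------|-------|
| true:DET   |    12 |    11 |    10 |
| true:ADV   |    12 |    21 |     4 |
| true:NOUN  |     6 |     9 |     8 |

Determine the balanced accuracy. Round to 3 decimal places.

Balanced accuracy = mean of per-class recall.
  DET: recall = 12/33 = 0.3636
  ADV: recall = 21/37 = 0.5676
  NOUN: recall = 8/23 = 0.3478
Mean = (0.3636 + 0.5676 + 0.3478) / 3 = 0.426

0.426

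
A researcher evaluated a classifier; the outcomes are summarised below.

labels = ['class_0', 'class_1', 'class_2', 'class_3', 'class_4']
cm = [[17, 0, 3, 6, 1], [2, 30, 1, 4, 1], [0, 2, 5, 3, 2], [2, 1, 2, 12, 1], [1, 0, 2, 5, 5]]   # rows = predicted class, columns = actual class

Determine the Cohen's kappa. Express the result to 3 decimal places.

0.531

Observed agreement pₒ = trace/N = 69/108 = 0.6389
Expected agreement pₑ = Σ (rowᵢ·colᵢ)/N² = (22·27 + 33·38 + 13·12 + 30·18 + 10·13)/108² = 0.2293
κ = (pₒ − pₑ)/(1 − pₑ) = (0.6389 − 0.2293)/(1 − 0.2293) = 0.531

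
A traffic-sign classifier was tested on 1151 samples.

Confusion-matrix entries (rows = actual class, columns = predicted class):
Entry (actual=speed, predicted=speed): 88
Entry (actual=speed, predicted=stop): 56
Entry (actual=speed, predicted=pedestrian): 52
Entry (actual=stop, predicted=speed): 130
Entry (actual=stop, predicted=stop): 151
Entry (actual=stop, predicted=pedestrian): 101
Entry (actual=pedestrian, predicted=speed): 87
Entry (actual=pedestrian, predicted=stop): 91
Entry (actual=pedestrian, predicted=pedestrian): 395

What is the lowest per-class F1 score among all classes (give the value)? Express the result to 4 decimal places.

0.3513

Per-class F1 score (2·TP/(2·TP+FP+FN)):
  speed: TP=88, FP=130+87=217, FN=56+52=108 → 176/501 = 0.35130
  stop: TP=151, FP=56+91=147, FN=130+101=231 → 302/680 = 0.44412
  pedestrian: TP=395, FP=52+101=153, FN=87+91=178 → 790/1121 = 0.70473
Lowest is class 'speed' with F1 score = 0.3513.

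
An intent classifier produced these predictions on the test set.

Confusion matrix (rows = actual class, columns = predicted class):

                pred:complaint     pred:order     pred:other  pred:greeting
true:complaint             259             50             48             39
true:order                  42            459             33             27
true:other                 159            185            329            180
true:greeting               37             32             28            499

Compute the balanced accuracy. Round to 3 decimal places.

Balanced accuracy = mean of per-class recall.
  complaint: recall = 259/396 = 0.6540
  order: recall = 459/561 = 0.8182
  other: recall = 329/853 = 0.3857
  greeting: recall = 499/596 = 0.8372
Mean = (0.6540 + 0.8182 + 0.3857 + 0.8372) / 4 = 0.674

0.674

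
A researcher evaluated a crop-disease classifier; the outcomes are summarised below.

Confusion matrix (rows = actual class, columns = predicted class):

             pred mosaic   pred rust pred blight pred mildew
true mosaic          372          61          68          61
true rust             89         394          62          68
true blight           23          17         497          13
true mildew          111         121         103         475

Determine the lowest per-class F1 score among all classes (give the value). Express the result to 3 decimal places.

0.643

Per-class F1 score (2·TP/(2·TP+FP+FN)):
  mosaic: TP=372, FP=89+23+111=223, FN=61+68+61=190 → 744/1157 = 0.6430
  rust: TP=394, FP=61+17+121=199, FN=89+62+68=219 → 788/1206 = 0.6534
  blight: TP=497, FP=68+62+103=233, FN=23+17+13=53 → 994/1280 = 0.7766
  mildew: TP=475, FP=61+68+13=142, FN=111+121+103=335 → 950/1427 = 0.6657
Lowest is class 'mosaic' with F1 score = 0.643.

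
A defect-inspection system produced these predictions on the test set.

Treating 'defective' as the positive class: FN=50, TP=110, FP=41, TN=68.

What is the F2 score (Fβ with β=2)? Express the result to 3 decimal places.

Fβ = (1+β²)·TP / ((1+β²)·TP + β²·FN + FP), with β²=4
= 5·110 / (5·110 + 4·50 + 41) = 0.695

0.695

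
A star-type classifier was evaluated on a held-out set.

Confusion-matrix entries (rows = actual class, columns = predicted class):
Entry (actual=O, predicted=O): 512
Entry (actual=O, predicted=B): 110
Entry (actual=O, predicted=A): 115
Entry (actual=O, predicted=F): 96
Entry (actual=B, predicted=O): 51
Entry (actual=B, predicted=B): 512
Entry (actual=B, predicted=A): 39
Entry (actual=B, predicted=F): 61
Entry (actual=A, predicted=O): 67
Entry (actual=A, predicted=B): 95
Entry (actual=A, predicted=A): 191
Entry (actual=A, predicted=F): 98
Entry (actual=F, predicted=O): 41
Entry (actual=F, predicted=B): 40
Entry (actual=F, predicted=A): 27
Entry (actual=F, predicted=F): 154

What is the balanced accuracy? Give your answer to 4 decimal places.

0.5995

Balanced accuracy = mean of per-class recall.
  O: recall = 512/833 = 0.61465
  B: recall = 512/663 = 0.77225
  A: recall = 191/451 = 0.42350
  F: recall = 154/262 = 0.58779
Mean = (0.61465 + 0.77225 + 0.42350 + 0.58779) / 4 = 0.5995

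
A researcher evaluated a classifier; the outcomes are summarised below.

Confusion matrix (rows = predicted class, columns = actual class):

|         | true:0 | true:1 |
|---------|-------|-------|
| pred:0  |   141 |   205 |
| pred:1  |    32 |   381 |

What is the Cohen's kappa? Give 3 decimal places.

0.344

Observed agreement pₒ = trace/N = 522/759 = 0.6877
Expected agreement pₑ = Σ (rowᵢ·colᵢ)/N² = (173·346 + 586·413)/759² = 0.5240
κ = (pₒ − pₑ)/(1 − pₑ) = (0.6877 − 0.5240)/(1 − 0.5240) = 0.344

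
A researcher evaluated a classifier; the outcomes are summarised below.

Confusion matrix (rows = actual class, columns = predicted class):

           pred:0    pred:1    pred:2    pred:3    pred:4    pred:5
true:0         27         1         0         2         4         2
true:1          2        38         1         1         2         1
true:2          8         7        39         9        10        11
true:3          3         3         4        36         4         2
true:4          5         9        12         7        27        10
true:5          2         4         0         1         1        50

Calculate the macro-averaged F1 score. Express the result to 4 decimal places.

0.6314

Per-class F1 score (2·TP/(2·TP+FP+FN)):
  0: TP=27, FP=2+8+3+5+2=20, FN=1+0+2+4+2=9 → 54/83 = 0.65060
  1: TP=38, FP=1+7+3+9+4=24, FN=2+1+1+2+1=7 → 76/107 = 0.71028
  2: TP=39, FP=0+1+4+12+0=17, FN=8+7+9+10+11=45 → 78/140 = 0.55714
  3: TP=36, FP=2+1+9+7+1=20, FN=3+3+4+4+2=16 → 72/108 = 0.66667
  4: TP=27, FP=4+2+10+4+1=21, FN=5+9+12+7+10=43 → 54/118 = 0.45763
  5: TP=50, FP=2+1+11+2+10=26, FN=2+4+0+1+1=8 → 100/134 = 0.74627
Macro-F1 score = mean = (0.65060 + 0.71028 + 0.55714 + 0.66667 + 0.45763 + 0.74627) / 6 = 0.6314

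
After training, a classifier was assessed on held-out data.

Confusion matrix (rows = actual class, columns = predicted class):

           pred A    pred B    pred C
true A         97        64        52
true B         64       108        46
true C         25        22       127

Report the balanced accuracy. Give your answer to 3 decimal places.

0.560

Balanced accuracy = mean of per-class recall.
  A: recall = 97/213 = 0.4554
  B: recall = 108/218 = 0.4954
  C: recall = 127/174 = 0.7299
Mean = (0.4554 + 0.4954 + 0.7299) / 3 = 0.560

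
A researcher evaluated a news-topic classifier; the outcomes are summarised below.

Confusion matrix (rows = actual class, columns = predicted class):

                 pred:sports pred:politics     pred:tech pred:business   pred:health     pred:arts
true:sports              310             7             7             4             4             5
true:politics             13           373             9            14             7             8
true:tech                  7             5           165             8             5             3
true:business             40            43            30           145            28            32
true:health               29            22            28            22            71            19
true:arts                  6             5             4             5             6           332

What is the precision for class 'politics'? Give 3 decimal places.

0.820

One-vs-rest for 'politics': TP = diagonal; FP = other classes predicted 'politics'; FN = 'politics' predicted as other.
precision = TP/(TP+FP).
politics: TP=373, FP=7+5+43+22+5=82 → 373/455 = 0.8198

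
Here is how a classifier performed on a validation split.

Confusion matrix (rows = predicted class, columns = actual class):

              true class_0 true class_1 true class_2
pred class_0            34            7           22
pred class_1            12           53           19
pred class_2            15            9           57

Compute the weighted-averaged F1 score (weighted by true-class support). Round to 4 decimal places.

0.6301

Per-class F1 score (2·TP/(2·TP+FP+FN)):
  class_0: TP=34, FP=7+22=29, FN=12+15=27 → 68/124 = 0.54839
  class_1: TP=53, FP=12+19=31, FN=7+9=16 → 106/153 = 0.69281
  class_2: TP=57, FP=15+9=24, FN=22+19=41 → 114/179 = 0.63687
Weighted-F1 score = Σ (supportᵢ/N)·F1 scoreᵢ with N=228: (61/228)·0.54839 + (69/228)·0.69281 + (98/228)·0.63687 = 0.6301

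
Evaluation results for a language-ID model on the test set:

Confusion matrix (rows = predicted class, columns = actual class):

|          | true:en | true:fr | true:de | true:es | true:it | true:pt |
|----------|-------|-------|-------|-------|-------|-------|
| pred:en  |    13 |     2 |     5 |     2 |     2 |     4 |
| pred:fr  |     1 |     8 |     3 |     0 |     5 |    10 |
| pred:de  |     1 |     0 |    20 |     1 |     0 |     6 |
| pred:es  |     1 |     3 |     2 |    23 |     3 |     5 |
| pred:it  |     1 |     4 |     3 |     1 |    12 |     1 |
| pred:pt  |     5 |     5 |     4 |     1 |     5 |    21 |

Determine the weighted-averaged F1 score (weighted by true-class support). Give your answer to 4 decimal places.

Per-class F1 score (2·TP/(2·TP+FP+FN)):
  en: TP=13, FP=2+5+2+2+4=15, FN=1+1+1+1+5=9 → 26/50 = 0.52000
  fr: TP=8, FP=1+3+0+5+10=19, FN=2+0+3+4+5=14 → 16/49 = 0.32653
  de: TP=20, FP=1+0+1+0+6=8, FN=5+3+2+3+4=17 → 40/65 = 0.61538
  es: TP=23, FP=1+3+2+3+5=14, FN=2+0+1+1+1=5 → 46/65 = 0.70769
  it: TP=12, FP=1+4+3+1+1=10, FN=2+5+0+3+5=15 → 24/49 = 0.48980
  pt: TP=21, FP=5+5+4+1+5=20, FN=4+10+6+5+1=26 → 42/88 = 0.47727
Weighted-F1 score = Σ (supportᵢ/N)·F1 scoreᵢ with N=183: (22/183)·0.52000 + (22/183)·0.32653 + (37/183)·0.61538 + (28/183)·0.70769 + (27/183)·0.48980 + (47/183)·0.47727 = 0.5293

0.5293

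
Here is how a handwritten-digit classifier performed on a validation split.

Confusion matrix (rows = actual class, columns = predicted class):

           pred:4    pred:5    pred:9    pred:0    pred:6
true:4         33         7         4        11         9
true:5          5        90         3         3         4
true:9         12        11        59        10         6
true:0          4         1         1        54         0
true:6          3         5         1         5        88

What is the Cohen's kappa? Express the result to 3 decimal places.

Observed agreement pₒ = trace/N = 324/429 = 0.7552
Expected agreement pₑ = Σ (rowᵢ·colᵢ)/N² = (64·57 + 105·114 + 98·68 + 60·83 + 102·107)/429² = 0.2074
κ = (pₒ − pₑ)/(1 − pₑ) = (0.7552 − 0.2074)/(1 − 0.2074) = 0.691

0.691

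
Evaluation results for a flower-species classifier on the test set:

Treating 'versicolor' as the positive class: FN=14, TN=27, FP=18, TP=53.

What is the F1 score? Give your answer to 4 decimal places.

0.7681

Precision = TP/(TP+FP) = 53/71 = 0.7465
Recall = TP/(TP+FN) = 53/67 = 0.7910
F1 = 2·TP/(2·TP+FP+FN) = 106/138 = 0.7681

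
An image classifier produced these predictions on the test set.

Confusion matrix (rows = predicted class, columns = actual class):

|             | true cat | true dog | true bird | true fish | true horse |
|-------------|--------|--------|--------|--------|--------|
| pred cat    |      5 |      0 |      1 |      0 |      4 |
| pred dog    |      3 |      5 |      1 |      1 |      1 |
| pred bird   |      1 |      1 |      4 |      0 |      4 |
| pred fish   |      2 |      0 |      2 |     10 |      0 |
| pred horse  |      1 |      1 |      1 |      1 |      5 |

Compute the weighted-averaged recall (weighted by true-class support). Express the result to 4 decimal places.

0.5370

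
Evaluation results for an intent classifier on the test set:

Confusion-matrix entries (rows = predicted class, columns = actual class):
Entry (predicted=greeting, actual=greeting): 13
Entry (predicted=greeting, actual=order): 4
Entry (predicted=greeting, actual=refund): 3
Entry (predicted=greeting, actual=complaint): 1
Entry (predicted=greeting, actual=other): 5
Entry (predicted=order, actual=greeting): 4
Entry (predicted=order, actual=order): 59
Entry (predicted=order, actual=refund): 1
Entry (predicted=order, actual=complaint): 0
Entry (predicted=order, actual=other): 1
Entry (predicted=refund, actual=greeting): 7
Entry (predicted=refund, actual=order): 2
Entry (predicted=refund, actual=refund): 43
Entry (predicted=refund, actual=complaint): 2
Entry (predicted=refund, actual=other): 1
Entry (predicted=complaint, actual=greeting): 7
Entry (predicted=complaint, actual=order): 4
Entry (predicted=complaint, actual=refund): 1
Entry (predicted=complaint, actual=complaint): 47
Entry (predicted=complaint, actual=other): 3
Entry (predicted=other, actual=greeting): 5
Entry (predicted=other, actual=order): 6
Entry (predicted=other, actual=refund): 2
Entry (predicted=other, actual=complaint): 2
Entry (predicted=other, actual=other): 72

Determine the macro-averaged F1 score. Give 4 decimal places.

0.7516

Per-class F1 score (2·TP/(2·TP+FP+FN)):
  greeting: TP=13, FP=4+3+1+5=13, FN=4+7+7+5=23 → 26/62 = 0.41935
  order: TP=59, FP=4+1+0+1=6, FN=4+2+4+6=16 → 118/140 = 0.84286
  refund: TP=43, FP=7+2+2+1=12, FN=3+1+1+2=7 → 86/105 = 0.81905
  complaint: TP=47, FP=7+4+1+3=15, FN=1+0+2+2=5 → 94/114 = 0.82456
  other: TP=72, FP=5+6+2+2=15, FN=5+1+1+3=10 → 144/169 = 0.85207
Macro-F1 score = mean = (0.41935 + 0.84286 + 0.81905 + 0.82456 + 0.85207) / 5 = 0.7516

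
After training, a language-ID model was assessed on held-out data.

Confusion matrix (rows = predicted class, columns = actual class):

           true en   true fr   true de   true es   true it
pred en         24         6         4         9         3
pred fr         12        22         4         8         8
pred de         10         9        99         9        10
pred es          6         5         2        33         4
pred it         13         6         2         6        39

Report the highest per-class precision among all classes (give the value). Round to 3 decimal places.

Per-class precision (TP/(TP+FP)):
  en: TP=24, FP=6+4+9+3=22 → 24/46 = 0.5217
  fr: TP=22, FP=12+4+8+8=32 → 22/54 = 0.4074
  de: TP=99, FP=10+9+9+10=38 → 99/137 = 0.7226
  es: TP=33, FP=6+5+2+4=17 → 33/50 = 0.6600
  it: TP=39, FP=13+6+2+6=27 → 39/66 = 0.5909
Highest is class 'de' with precision = 0.723.

0.723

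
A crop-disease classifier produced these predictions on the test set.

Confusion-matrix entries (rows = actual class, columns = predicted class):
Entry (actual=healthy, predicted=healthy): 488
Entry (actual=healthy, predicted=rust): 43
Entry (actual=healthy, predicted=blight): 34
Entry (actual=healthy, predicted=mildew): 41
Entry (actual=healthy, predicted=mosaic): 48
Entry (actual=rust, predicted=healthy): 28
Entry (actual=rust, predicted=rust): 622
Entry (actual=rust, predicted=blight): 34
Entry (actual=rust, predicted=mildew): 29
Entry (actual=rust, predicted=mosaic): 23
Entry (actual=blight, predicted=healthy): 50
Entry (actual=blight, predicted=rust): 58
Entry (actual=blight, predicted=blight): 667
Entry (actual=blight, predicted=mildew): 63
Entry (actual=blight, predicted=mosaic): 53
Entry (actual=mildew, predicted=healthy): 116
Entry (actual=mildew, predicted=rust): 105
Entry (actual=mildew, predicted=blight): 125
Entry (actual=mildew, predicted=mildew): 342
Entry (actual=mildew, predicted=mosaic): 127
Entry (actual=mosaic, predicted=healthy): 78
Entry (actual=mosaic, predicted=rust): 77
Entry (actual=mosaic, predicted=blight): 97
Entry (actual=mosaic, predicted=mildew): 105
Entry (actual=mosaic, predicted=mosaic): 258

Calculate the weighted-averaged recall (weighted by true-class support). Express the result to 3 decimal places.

0.641

Per-class recall (TP/(TP+FN)):
  healthy: TP=488, FN=43+34+41+48=166 → 488/654 = 0.7462
  rust: TP=622, FN=28+34+29+23=114 → 622/736 = 0.8451
  blight: TP=667, FN=50+58+63+53=224 → 667/891 = 0.7486
  mildew: TP=342, FN=116+105+125+127=473 → 342/815 = 0.4196
  mosaic: TP=258, FN=78+77+97+105=357 → 258/615 = 0.4195
Weighted-recall = Σ (supportᵢ/N)·recallᵢ with N=3711: (654/3711)·0.7462 + (736/3711)·0.8451 + (891/3711)·0.7486 + (815/3711)·0.4196 + (615/3711)·0.4195 = 0.641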